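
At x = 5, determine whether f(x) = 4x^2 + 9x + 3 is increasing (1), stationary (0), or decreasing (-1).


Compute f'(x) to determine behavior:
f'(x) = 8x + 9
f'(5) = 8 * 5 + 9
= 40 + 9
= 49
Since f'(5) > 0, the function is increasing (1)

1


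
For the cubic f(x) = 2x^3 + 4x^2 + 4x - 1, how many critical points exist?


Find where f'(x) = 0:
f(x) = 2x^3 + 4x^2 + 4x - 1
f'(x) = 6x^2 + 8x + 4
This is a quadratic in x. Use the discriminant to count real roots.
Discriminant = (8)^2 - 4 * 6 * 4
= 64 - 96
= -32
Since discriminant < 0, f'(x) = 0 has no real solutions.
Number of critical points: 0

0


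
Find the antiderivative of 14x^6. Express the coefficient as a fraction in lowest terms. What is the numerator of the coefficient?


Apply the power rule for integration:
integral of ax^n dx = a/(n+1) * x^(n+1) + C
integral of 14x^6 dx
= 14/7 * x^7 + C
= 2 * x^7 + C
The coefficient in lowest terms is 2 = 2/1, so its numerator is 2

2


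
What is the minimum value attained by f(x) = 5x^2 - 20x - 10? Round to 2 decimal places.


For a quadratic f(x) = ax^2 + bx + c with a > 0, the minimum is at the vertex.
Vertex x-coordinate: x = -b/(2a)
x = -(-20) / (2 * 5)
x = 20/10 = 2
Substitute back to find the minimum value:
f(2) = 5 * 2^2 - 20 * 2 - 10
= 20 - 40 - 10
= -30 = -30.00

-30.00


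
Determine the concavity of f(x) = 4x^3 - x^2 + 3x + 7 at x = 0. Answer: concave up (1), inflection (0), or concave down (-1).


Concavity is determined by the sign of f''(x).
f(x) = 4x^3 - x^2 + 3x + 7
f'(x) = 12x^2 - 2x + 3
f''(x) = 24x - 2
f''(0) = 24 * 0 - 2
= 0 - 2
= -2
Since f''(0) < 0, the function is concave down (-1)

-1


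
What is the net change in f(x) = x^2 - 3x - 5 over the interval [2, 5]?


Net change = f(b) - f(a)
f(x) = x^2 - 3x - 5
Compute f(5):
f(5) = 1 * 5^2 - 3 * 5 - 5
= 25 - 15 - 5
= 5
Compute f(2):
f(2) = 1 * 2^2 - 3 * 2 - 5
= 4 - 6 - 5
= -7
Net change = 5 - (-7) = 12

12


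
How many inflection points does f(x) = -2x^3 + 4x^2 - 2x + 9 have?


Inflection points occur where f''(x) = 0 and concavity changes.
f(x) = -2x^3 + 4x^2 - 2x + 9
f'(x) = -6x^2 + 8x - 2
f''(x) = -12x + 8
Set f''(x) = 0:
-12x + 8 = 0
x = -8 / (-12) = 2/3
Since f''(x) is linear (degree 1), it changes sign at this point.
Therefore there is exactly 1 inflection point.

1


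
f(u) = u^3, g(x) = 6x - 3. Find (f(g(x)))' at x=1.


Using the chain rule: (f(g(x)))' = f'(g(x)) * g'(x)
First, find g(1):
g(1) = 6 * 1 - 3 = 3
Next, f'(u) = 3u^2
And g'(x) = 6
So f'(g(1)) * g'(1)
= 3 * 3^2 * 6
= 3 * 9 * 6
= 162

162


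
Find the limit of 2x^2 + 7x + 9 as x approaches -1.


Since polynomials are continuous, we use direct substitution.
lim(x->-1) of 2x^2 + 7x + 9
= 2 * (-1)^2 + 7 * (-1) + 9
= 2 - 7 + 9
= 4

4


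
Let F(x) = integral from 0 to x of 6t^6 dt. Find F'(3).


By the Fundamental Theorem of Calculus (Part 1):
If F(x) = integral from 0 to x of f(t) dt, then F'(x) = f(x)
Here f(t) = 6t^6
So F'(x) = 6x^6
Evaluate at x = 3:
F'(3) = 6 * 3^6
= 6 * 729
= 4374

4374


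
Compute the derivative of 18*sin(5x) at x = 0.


Apply the chain rule to differentiate 18*sin(5x):
d/dx [18*sin(5x)]
= 18 * cos(5x) * d/dx(5x)
= 18 * 5 * cos(5x)
= 90 * cos(5x)
Evaluate at x = 0:
= 90 * cos(0)
= 90 * 1
= 90

90


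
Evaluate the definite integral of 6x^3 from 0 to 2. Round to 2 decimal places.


Find the antiderivative of 6x^3:
F(x) = 6/4 * x^4
Apply the Fundamental Theorem of Calculus:
F(2) - F(0)
= 6/4 * 2^4 - 6/4 * 0^4
= 6/4 * (16 - 0)
= 6/4 * 16
= 24 = 24.00

24.00


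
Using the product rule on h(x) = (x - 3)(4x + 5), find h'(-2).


Let u(x) = x - 3 and v(x) = 4x + 5
u'(x) = 1
v'(x) = 4
Product rule: h'(x) = u'(x)*v(x) + u(x)*v'(x)
= 1 * (4x + 5) + (x - 3) * 4
At x = -2:
u(-2) = 1 * (-2) - 3 = -5
v(-2) = 4 * (-2) + 5 = -3
h'(-2) = 1 * (-3) + (-5) * 4
= -3 - 20
= -23

-23


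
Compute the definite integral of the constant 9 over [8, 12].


The integral of a constant k over [a, b] equals k * (b - a).
integral from 8 to 12 of 9 dx
= 9 * (12 - 8)
= 9 * 4
= 36

36


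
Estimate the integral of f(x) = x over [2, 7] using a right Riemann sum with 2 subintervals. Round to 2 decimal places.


Right Riemann sum uses right endpoints of each subinterval.
Interval: [2, 7], n = 2
dx = (7 - 2) / 2 = 5/2
Right endpoints: [9/2, 7]
f values: [9/2, 7]
Sum = dx * (sum of f values)
= 5/2 * 23/2
= 115/4 = 28.75

28.75


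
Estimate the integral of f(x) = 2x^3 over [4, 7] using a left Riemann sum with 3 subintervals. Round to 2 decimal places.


Left Riemann sum uses left endpoints of each subinterval.
Interval: [4, 7], n = 3
dx = (7 - 4) / 3 = 1
Left endpoints: [4, 5, 6]
f values: [128, 250, 432]
Sum = dx * (sum of f values)
= 1 * 810
= 810 = 810.00

810.00


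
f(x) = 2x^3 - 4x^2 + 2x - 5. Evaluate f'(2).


Differentiate f(x) = 2x^3 - 4x^2 + 2x - 5 term by term:
f'(x) = 6x^2 - 8x + 2
Substitute x = 2:
f'(2) = 6 * 2^2 - 8 * 2 + 2
= 24 - 16 + 2
= 10

10


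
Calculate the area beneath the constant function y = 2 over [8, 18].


The area under a constant function y = 2 is a rectangle.
Width = 18 - 8 = 10
Height = 2
Area = width * height
= 10 * 2
= 20

20


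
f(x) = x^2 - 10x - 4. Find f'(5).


Differentiate term by term using power and sum rules:
f(x) = x^2 - 10x - 4
f'(x) = 2x - 10
Substitute x = 5:
f'(5) = 2 * 5 - 10
= 10 - 10
= 0

0


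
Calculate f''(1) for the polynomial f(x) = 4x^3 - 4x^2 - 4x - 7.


First derivative:
f'(x) = 12x^2 - 8x - 4
Second derivative:
f''(x) = 24x - 8
Substitute x = 1:
f''(1) = 24 * 1 - 8
= 24 - 8
= 16

16


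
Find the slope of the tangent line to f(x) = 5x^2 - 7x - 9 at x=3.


The slope of the tangent line equals f'(x) at the point.
f(x) = 5x^2 - 7x - 9
f'(x) = 10x - 7
At x = 3:
f'(3) = 10 * 3 - 7
= 30 - 7
= 23

23


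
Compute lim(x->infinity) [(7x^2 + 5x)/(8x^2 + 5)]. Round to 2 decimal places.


For limits at infinity with equal-degree polynomials,
we compare leading coefficients.
Numerator leading term: 7x^2
Denominator leading term: 8x^2
Divide both by x^2:
lim = (7 + 5/x) / (8 + 5/x^2)
As x -> infinity, the 1/x and 1/x^2 terms vanish:
= 7/8 ≈ 0.88

0.88


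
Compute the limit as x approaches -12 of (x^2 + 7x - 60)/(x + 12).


Direct substitution gives 0/0, so we factor the numerator.
Factor: (x^2 + 7x - 60) = (x + 12)(x - 5)
Cancel the common factor (x + 12):
(x^2 + 7x - 60)/(x + 12) = (x - 5)
Now substitute x = -12:
= (-12) - (5) = -17

-17


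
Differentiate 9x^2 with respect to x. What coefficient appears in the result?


We apply the power rule: d/dx [ax^n] = a*n * x^(n-1)
d/dx [9x^2]
= 9 * 2 * x^(2-1)
= 18x
The coefficient is 18

18


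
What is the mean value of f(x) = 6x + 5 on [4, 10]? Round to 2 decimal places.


Average value = 1/(b-a) * integral from a to b of f(x) dx
First compute the integral of 6x + 5:
F(x) = 3x^2 + 5x
F(10) = 3 * 100 + 5 * 10 = 350
F(4) = 3 * 16 + 5 * 4 = 68
Integral = 350 - 68 = 282
Average = 282 / (10 - 4) = 282 / 6
= 47 = 47.00

47.00


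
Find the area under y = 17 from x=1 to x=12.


The area under a constant function y = 17 is a rectangle.
Width = 12 - 1 = 11
Height = 17
Area = width * height
= 11 * 17
= 187

187


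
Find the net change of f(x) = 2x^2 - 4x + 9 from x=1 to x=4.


Net change = f(b) - f(a)
f(x) = 2x^2 - 4x + 9
Compute f(4):
f(4) = 2 * 4^2 - 4 * 4 + 9
= 32 - 16 + 9
= 25
Compute f(1):
f(1) = 2 * 1^2 - 4 * 1 + 9
= 2 - 4 + 9
= 7
Net change = 25 - 7 = 18

18


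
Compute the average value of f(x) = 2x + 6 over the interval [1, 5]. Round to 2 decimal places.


Average value = 1/(b-a) * integral from a to b of f(x) dx
First compute the integral of 2x + 6:
F(x) = x^2 + 6x
F(5) = 1 * 25 + 6 * 5 = 55
F(1) = 1 * 1 + 6 * 1 = 7
Integral = 55 - 7 = 48
Average = 48 / (5 - 1) = 48 / 4
= 12 = 12.00

12.00


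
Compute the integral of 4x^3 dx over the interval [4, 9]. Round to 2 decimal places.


Find the antiderivative of 4x^3:
F(x) = 4/4 * x^4
Apply the Fundamental Theorem of Calculus:
F(9) - F(4)
= 4/4 * 9^4 - 4/4 * 4^4
= 4/4 * (6561 - 256)
= 4/4 * 6305
= 6305 = 6305.00

6305.00


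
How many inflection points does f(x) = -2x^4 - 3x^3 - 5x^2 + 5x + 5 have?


Inflection points occur where f''(x) = 0 and concavity changes.
f(x) = -2x^4 - 3x^3 - 5x^2 + 5x + 5
f'(x) = -8x^3 - 9x^2 - 10x + 5
f''(x) = -24x^2 - 18x - 10
This is a quadratic in x. Use the discriminant to count real roots.
Discriminant = (-18)^2 - 4 * (-24) * (-10)
= 324 - 960
= -636
Since discriminant < 0, f''(x) = 0 has no real solutions.
Number of inflection points: 0

0


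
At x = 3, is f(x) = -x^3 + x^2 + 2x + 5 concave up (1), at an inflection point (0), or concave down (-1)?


Concavity is determined by the sign of f''(x).
f(x) = -x^3 + x^2 + 2x + 5
f'(x) = -3x^2 + 2x + 2
f''(x) = -6x + 2
f''(3) = -6 * 3 + 2
= -18 + 2
= -16
Since f''(3) < 0, the function is concave down (-1)

-1


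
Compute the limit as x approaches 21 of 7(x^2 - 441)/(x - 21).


Direct substitution gives 0/0, so we factor the numerator.
Factor: 7(x^2 - 441) = 7 * (x - 21)(x + 21)
Cancel the common factor (x - 21):
7(x^2 - 441)/(x - 21) = 7 * (x + 21)
Now substitute x = 21:
= 7 * (21 + 21) = 294

294


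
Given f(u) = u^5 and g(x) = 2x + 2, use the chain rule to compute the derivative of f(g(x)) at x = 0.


Using the chain rule: (f(g(x)))' = f'(g(x)) * g'(x)
First, find g(0):
g(0) = 2 * 0 + 2 = 2
Next, f'(u) = 5u^4
And g'(x) = 2
So f'(g(0)) * g'(0)
= 5 * 2^4 * 2
= 5 * 16 * 2
= 160

160


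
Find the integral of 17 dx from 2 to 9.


The integral of a constant k over [a, b] equals k * (b - a).
integral from 2 to 9 of 17 dx
= 17 * (9 - 2)
= 17 * 7
= 119

119


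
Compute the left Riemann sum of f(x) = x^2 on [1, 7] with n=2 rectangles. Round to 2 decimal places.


Left Riemann sum uses left endpoints of each subinterval.
Interval: [1, 7], n = 2
dx = (7 - 1) / 2 = 3
Left endpoints: [1, 4]
f values: [1, 16]
Sum = dx * (sum of f values)
= 3 * 17
= 51 = 51.00

51.00


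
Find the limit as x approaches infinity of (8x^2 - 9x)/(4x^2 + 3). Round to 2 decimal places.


For limits at infinity with equal-degree polynomials,
we compare leading coefficients.
Numerator leading term: 8x^2
Denominator leading term: 4x^2
Divide both by x^2:
lim = (8 - 9/x) / (4 + 3/x^2)
As x -> infinity, the 1/x and 1/x^2 terms vanish:
= 8/4 = 2 = 2.00

2.00


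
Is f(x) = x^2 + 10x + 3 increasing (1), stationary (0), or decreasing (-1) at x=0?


Compute f'(x) to determine behavior:
f'(x) = 2x + 10
f'(0) = 2 * 0 + 10
= 0 + 10
= 10
Since f'(0) > 0, the function is increasing (1)

1


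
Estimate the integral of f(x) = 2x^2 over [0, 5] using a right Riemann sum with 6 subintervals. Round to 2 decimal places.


Right Riemann sum uses right endpoints of each subinterval.
Interval: [0, 5], n = 6
dx = (5 - 0) / 6 = 5/6
Right endpoints: [5/6, 5/3, 5/2, 10/3, 25/6, 5]
f values: [25/18, 50/9, 25/2, 200/9, 625/18, 50]
Sum = dx * (sum of f values)
= 5/6 * 2275/18
= 11375/108 ≈ 105.32

105.32


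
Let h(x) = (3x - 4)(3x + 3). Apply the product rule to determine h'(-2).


Let u(x) = 3x - 4 and v(x) = 3x + 3
u'(x) = 3
v'(x) = 3
Product rule: h'(x) = u'(x)*v(x) + u(x)*v'(x)
= 3 * (3x + 3) + (3x - 4) * 3
At x = -2:
u(-2) = 3 * (-2) - 4 = -10
v(-2) = 3 * (-2) + 3 = -3
h'(-2) = 3 * (-3) + (-10) * 3
= -9 - 30
= -39

-39


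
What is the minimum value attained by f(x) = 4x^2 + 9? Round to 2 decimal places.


For a quadratic f(x) = ax^2 + bx + c with a > 0, the minimum is at the vertex.
Vertex x-coordinate: x = -b/(2a)
x = -(0) / (2 * 4)
x = 0/8 = 0
Substitute back to find the minimum value:
f(0) = 4 * 0^2 + 0 * 0 + 9
= 0 + 0 + 9
= 9 = 9.00

9.00


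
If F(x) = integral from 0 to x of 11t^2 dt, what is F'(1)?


By the Fundamental Theorem of Calculus (Part 1):
If F(x) = integral from 0 to x of f(t) dt, then F'(x) = f(x)
Here f(t) = 11t^2
So F'(x) = 11x^2
Evaluate at x = 1:
F'(1) = 11 * 1^2
= 11 * 1
= 11

11


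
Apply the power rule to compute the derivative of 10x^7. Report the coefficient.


We apply the power rule: d/dx [ax^n] = a*n * x^(n-1)
d/dx [10x^7]
= 10 * 7 * x^(7-1)
= 70x^6
The coefficient is 70

70


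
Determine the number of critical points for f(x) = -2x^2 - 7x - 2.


Find where f'(x) = 0:
f'(x) = -4x - 7
Set f'(x) = 0:
-4x - 7 = 0
x = 7 / (-4) = -7/4
This is a linear equation in x, so there is exactly one solution.
Number of critical points: 1

1


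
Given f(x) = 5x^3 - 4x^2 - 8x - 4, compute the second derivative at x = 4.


First derivative:
f'(x) = 15x^2 - 8x - 8
Second derivative:
f''(x) = 30x - 8
Substitute x = 4:
f''(4) = 30 * 4 - 8
= 120 - 8
= 112

112


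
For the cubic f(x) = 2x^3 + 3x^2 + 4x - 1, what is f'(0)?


Differentiate f(x) = 2x^3 + 3x^2 + 4x - 1 term by term:
f'(x) = 6x^2 + 6x + 4
Substitute x = 0:
f'(0) = 6 * 0^2 + 6 * 0 + 4
= 0 + 0 + 4
= 4

4


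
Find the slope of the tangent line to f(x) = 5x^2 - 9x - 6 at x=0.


The slope of the tangent line equals f'(x) at the point.
f(x) = 5x^2 - 9x - 6
f'(x) = 10x - 9
At x = 0:
f'(0) = 10 * 0 - 9
= 0 - 9
= -9

-9


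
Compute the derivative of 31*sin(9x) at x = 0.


Apply the chain rule to differentiate 31*sin(9x):
d/dx [31*sin(9x)]
= 31 * cos(9x) * d/dx(9x)
= 31 * 9 * cos(9x)
= 279 * cos(9x)
Evaluate at x = 0:
= 279 * cos(0)
= 279 * 1
= 279

279


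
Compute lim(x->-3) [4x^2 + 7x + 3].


Since polynomials are continuous, we use direct substitution.
lim(x->-3) of 4x^2 + 7x + 3
= 4 * (-3)^2 + 7 * (-3) + 3
= 36 - 21 + 3
= 18

18


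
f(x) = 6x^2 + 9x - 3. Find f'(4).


Differentiate term by term using power and sum rules:
f(x) = 6x^2 + 9x - 3
f'(x) = 12x + 9
Substitute x = 4:
f'(4) = 12 * 4 + 9
= 48 + 9
= 57

57


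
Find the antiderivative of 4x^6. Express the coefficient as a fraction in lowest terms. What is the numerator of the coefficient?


Apply the power rule for integration:
integral of ax^n dx = a/(n+1) * x^(n+1) + C
integral of 4x^6 dx
= 4/7 * x^7 + C
The coefficient in lowest terms is 4/7, and its numerator is 4

4


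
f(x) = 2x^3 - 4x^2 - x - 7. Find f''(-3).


First derivative:
f'(x) = 6x^2 - 8x - 1
Second derivative:
f''(x) = 12x - 8
Substitute x = -3:
f''(-3) = 12 * (-3) - 8
= -36 - 8
= -44

-44


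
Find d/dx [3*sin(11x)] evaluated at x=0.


Apply the chain rule to differentiate 3*sin(11x):
d/dx [3*sin(11x)]
= 3 * cos(11x) * d/dx(11x)
= 3 * 11 * cos(11x)
= 33 * cos(11x)
Evaluate at x = 0:
= 33 * cos(0)
= 33 * 1
= 33

33


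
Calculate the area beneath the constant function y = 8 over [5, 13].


The area under a constant function y = 8 is a rectangle.
Width = 13 - 5 = 8
Height = 8
Area = width * height
= 8 * 8
= 64

64


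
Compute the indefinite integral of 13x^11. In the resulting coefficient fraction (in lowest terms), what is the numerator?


Apply the power rule for integration:
integral of ax^n dx = a/(n+1) * x^(n+1) + C
integral of 13x^11 dx
= 13/12 * x^12 + C
The coefficient in lowest terms is 13/12, and its numerator is 13

13


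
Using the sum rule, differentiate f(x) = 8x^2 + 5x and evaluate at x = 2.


Differentiate term by term using power and sum rules:
f(x) = 8x^2 + 5x
f'(x) = 16x + 5
Substitute x = 2:
f'(2) = 16 * 2 + 5
= 32 + 5
= 37

37


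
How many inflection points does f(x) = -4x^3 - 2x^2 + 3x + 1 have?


Inflection points occur where f''(x) = 0 and concavity changes.
f(x) = -4x^3 - 2x^2 + 3x + 1
f'(x) = -12x^2 - 4x + 3
f''(x) = -24x - 4
Set f''(x) = 0:
-24x - 4 = 0
x = 4 / (-24) = -1/6
Since f''(x) is linear (degree 1), it changes sign at this point.
Therefore there is exactly 1 inflection point.

1


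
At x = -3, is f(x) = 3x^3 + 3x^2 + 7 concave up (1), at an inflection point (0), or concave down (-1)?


Concavity is determined by the sign of f''(x).
f(x) = 3x^3 + 3x^2 + 7
f'(x) = 9x^2 + 6x
f''(x) = 18x + 6
f''(-3) = 18 * (-3) + 6
= -54 + 6
= -48
Since f''(-3) < 0, the function is concave down (-1)

-1


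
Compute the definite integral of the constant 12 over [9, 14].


The integral of a constant k over [a, b] equals k * (b - a).
integral from 9 to 14 of 12 dx
= 12 * (14 - 9)
= 12 * 5
= 60

60


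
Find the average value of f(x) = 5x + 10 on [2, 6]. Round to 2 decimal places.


Average value = 1/(b-a) * integral from a to b of f(x) dx
First compute the integral of 5x + 10:
F(x) = (5/2)x^2 + 10x
F(6) = 5/2 * 36 + 10 * 6 = 150
F(2) = 5/2 * 4 + 10 * 2 = 30
Integral = 150 - 30 = 120
Average = 120 / (6 - 2) = 120 / 4
= 30 = 30.00

30.00


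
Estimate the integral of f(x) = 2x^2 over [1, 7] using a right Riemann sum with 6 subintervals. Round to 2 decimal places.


Right Riemann sum uses right endpoints of each subinterval.
Interval: [1, 7], n = 6
dx = (7 - 1) / 6 = 1
Right endpoints: [2, 3, 4, 5, 6, 7]
f values: [8, 18, 32, 50, 72, 98]
Sum = dx * (sum of f values)
= 1 * 278
= 278 = 278.00

278.00


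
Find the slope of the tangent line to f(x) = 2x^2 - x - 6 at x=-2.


The slope of the tangent line equals f'(x) at the point.
f(x) = 2x^2 - x - 6
f'(x) = 4x - 1
At x = -2:
f'(-2) = 4 * (-2) - 1
= -8 - 1
= -9

-9


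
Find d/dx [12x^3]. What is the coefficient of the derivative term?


We apply the power rule: d/dx [ax^n] = a*n * x^(n-1)
d/dx [12x^3]
= 12 * 3 * x^(3-1)
= 36x^2
The coefficient is 36

36


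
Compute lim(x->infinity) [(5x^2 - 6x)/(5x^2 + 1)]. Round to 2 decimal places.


For limits at infinity with equal-degree polynomials,
we compare leading coefficients.
Numerator leading term: 5x^2
Denominator leading term: 5x^2
Divide both by x^2:
lim = (5 - 6/x) / (5 + 1/x^2)
As x -> infinity, the 1/x and 1/x^2 terms vanish:
= 5/5 = 1 = 1.00

1.00


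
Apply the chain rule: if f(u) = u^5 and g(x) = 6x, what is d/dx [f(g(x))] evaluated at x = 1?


Using the chain rule: (f(g(x)))' = f'(g(x)) * g'(x)
First, find g(1):
g(1) = 6 * 1 + 0 = 6
Next, f'(u) = 5u^4
And g'(x) = 6
So f'(g(1)) * g'(1)
= 5 * 6^4 * 6
= 5 * 1296 * 6
= 38880

38880


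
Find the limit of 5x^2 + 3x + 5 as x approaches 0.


Since polynomials are continuous, we use direct substitution.
lim(x->0) of 5x^2 + 3x + 5
= 5 * 0^2 + 3 * 0 + 5
= 0 + 0 + 5
= 5

5


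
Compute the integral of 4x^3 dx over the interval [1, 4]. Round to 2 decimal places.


Find the antiderivative of 4x^3:
F(x) = 4/4 * x^4
Apply the Fundamental Theorem of Calculus:
F(4) - F(1)
= 4/4 * 4^4 - 4/4 * 1^4
= 4/4 * (256 - 1)
= 4/4 * 255
= 255 = 255.00

255.00


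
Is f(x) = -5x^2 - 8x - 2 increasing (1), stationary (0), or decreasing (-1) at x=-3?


Compute f'(x) to determine behavior:
f'(x) = -10x - 8
f'(-3) = -10 * (-3) - 8
= 30 - 8
= 22
Since f'(-3) > 0, the function is increasing (1)

1


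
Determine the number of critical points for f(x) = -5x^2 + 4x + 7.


Find where f'(x) = 0:
f'(x) = -10x + 4
Set f'(x) = 0:
-10x + 4 = 0
x = -4 / (-10) = 2/5
This is a linear equation in x, so there is exactly one solution.
Number of critical points: 1

1


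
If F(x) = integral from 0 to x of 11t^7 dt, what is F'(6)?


By the Fundamental Theorem of Calculus (Part 1):
If F(x) = integral from 0 to x of f(t) dt, then F'(x) = f(x)
Here f(t) = 11t^7
So F'(x) = 11x^7
Evaluate at x = 6:
F'(6) = 11 * 6^7
= 11 * 279936
= 3079296

3079296


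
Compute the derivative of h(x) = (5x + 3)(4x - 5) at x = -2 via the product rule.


Let u(x) = 5x + 3 and v(x) = 4x - 5
u'(x) = 5
v'(x) = 4
Product rule: h'(x) = u'(x)*v(x) + u(x)*v'(x)
= 5 * (4x - 5) + (5x + 3) * 4
At x = -2:
u(-2) = 5 * (-2) + 3 = -7
v(-2) = 4 * (-2) - 5 = -13
h'(-2) = 5 * (-13) + (-7) * 4
= -65 - 28
= -93

-93


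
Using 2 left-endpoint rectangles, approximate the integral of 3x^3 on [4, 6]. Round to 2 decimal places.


Left Riemann sum uses left endpoints of each subinterval.
Interval: [4, 6], n = 2
dx = (6 - 4) / 2 = 1
Left endpoints: [4, 5]
f values: [192, 375]
Sum = dx * (sum of f values)
= 1 * 567
= 567 = 567.00

567.00


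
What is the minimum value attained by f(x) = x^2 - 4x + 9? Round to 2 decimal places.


For a quadratic f(x) = ax^2 + bx + c with a > 0, the minimum is at the vertex.
Vertex x-coordinate: x = -b/(2a)
x = -(-4) / (2 * 1)
x = 4/2 = 2
Substitute back to find the minimum value:
f(2) = 1 * 2^2 - 4 * 2 + 9
= 4 - 8 + 9
= 5 = 5.00

5.00


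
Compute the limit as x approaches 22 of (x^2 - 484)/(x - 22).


Direct substitution gives 0/0, so we factor the numerator.
Factor: (x^2 - 484) = (x - 22)(x + 22)
Cancel the common factor (x - 22):
(x^2 - 484)/(x - 22) = (x + 22)
Now substitute x = 22:
= (22 + 22) = 44

44


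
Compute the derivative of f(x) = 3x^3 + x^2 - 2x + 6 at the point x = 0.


Differentiate f(x) = 3x^3 + x^2 - 2x + 6 term by term:
f'(x) = 9x^2 + 2x - 2
Substitute x = 0:
f'(0) = 9 * 0^2 + 2 * 0 - 2
= 0 + 0 - 2
= -2

-2


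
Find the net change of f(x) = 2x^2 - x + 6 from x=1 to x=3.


Net change = f(b) - f(a)
f(x) = 2x^2 - x + 6
Compute f(3):
f(3) = 2 * 3^2 - 1 * 3 + 6
= 18 - 3 + 6
= 21
Compute f(1):
f(1) = 2 * 1^2 - 1 * 1 + 6
= 2 - 1 + 6
= 7
Net change = 21 - 7 = 14

14


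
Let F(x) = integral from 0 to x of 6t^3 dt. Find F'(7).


By the Fundamental Theorem of Calculus (Part 1):
If F(x) = integral from 0 to x of f(t) dt, then F'(x) = f(x)
Here f(t) = 6t^3
So F'(x) = 6x^3
Evaluate at x = 7:
F'(7) = 6 * 7^3
= 6 * 343
= 2058

2058


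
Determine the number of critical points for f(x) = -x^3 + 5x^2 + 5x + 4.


Find where f'(x) = 0:
f(x) = -x^3 + 5x^2 + 5x + 4
f'(x) = -3x^2 + 10x + 5
This is a quadratic in x. Use the discriminant to count real roots.
Discriminant = (10)^2 - 4 * (-3) * 5
= 100 - (-60)
= 160
Since discriminant > 0, f'(x) = 0 has 2 real solutions.
Number of critical points: 2

2


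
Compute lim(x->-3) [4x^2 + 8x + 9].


Since polynomials are continuous, we use direct substitution.
lim(x->-3) of 4x^2 + 8x + 9
= 4 * (-3)^2 + 8 * (-3) + 9
= 36 - 24 + 9
= 21

21


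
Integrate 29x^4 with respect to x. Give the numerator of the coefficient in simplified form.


Apply the power rule for integration:
integral of ax^n dx = a/(n+1) * x^(n+1) + C
integral of 29x^4 dx
= 29/5 * x^5 + C
The coefficient in lowest terms is 29/5, and its numerator is 29

29


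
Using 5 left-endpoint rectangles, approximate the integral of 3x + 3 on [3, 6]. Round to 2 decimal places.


Left Riemann sum uses left endpoints of each subinterval.
Interval: [3, 6], n = 5
dx = (6 - 3) / 5 = 3/5
Left endpoints: [3, 18/5, 21/5, 24/5, 27/5]
f values: [12, 69/5, 78/5, 87/5, 96/5]
Sum = dx * (sum of f values)
= 3/5 * 78
= 234/5 = 46.80

46.80


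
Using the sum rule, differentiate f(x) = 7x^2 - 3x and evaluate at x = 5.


Differentiate term by term using power and sum rules:
f(x) = 7x^2 - 3x
f'(x) = 14x - 3
Substitute x = 5:
f'(5) = 14 * 5 - 3
= 70 - 3
= 67

67


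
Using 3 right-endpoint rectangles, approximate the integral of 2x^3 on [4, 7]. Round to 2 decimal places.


Right Riemann sum uses right endpoints of each subinterval.
Interval: [4, 7], n = 3
dx = (7 - 4) / 3 = 1
Right endpoints: [5, 6, 7]
f values: [250, 432, 686]
Sum = dx * (sum of f values)
= 1 * 1368
= 1368 = 1368.00

1368.00


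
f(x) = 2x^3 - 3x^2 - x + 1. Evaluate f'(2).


Differentiate f(x) = 2x^3 - 3x^2 - x + 1 term by term:
f'(x) = 6x^2 - 6x - 1
Substitute x = 2:
f'(2) = 6 * 2^2 - 6 * 2 - 1
= 24 - 12 - 1
= 11

11


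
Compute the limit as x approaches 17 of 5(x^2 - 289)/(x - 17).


Direct substitution gives 0/0, so we factor the numerator.
Factor: 5(x^2 - 289) = 5 * (x - 17)(x + 17)
Cancel the common factor (x - 17):
5(x^2 - 289)/(x - 17) = 5 * (x + 17)
Now substitute x = 17:
= 5 * (17 + 17) = 170

170


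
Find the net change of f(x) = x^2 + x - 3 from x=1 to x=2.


Net change = f(b) - f(a)
f(x) = x^2 + x - 3
Compute f(2):
f(2) = 1 * 2^2 + 1 * 2 - 3
= 4 + 2 - 3
= 3
Compute f(1):
f(1) = 1 * 1^2 + 1 * 1 - 3
= 1 + 1 - 3
= -1
Net change = 3 - (-1) = 4

4


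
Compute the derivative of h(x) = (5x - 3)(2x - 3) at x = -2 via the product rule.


Let u(x) = 5x - 3 and v(x) = 2x - 3
u'(x) = 5
v'(x) = 2
Product rule: h'(x) = u'(x)*v(x) + u(x)*v'(x)
= 5 * (2x - 3) + (5x - 3) * 2
At x = -2:
u(-2) = 5 * (-2) - 3 = -13
v(-2) = 2 * (-2) - 3 = -7
h'(-2) = 5 * (-7) + (-13) * 2
= -35 - 26
= -61

-61


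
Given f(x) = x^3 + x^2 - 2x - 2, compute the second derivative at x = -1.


First derivative:
f'(x) = 3x^2 + 2x - 2
Second derivative:
f''(x) = 6x + 2
Substitute x = -1:
f''(-1) = 6 * (-1) + 2
= -6 + 2
= -4

-4


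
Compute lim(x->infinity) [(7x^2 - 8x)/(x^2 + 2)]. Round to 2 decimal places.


For limits at infinity with equal-degree polynomials,
we compare leading coefficients.
Numerator leading term: 7x^2
Denominator leading term: x^2
Divide both by x^2:
lim = (7 - 8/x) / (1 + 2/x^2)
As x -> infinity, the 1/x and 1/x^2 terms vanish:
= 7/1 = 7 = 7.00

7.00


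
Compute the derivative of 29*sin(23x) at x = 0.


Apply the chain rule to differentiate 29*sin(23x):
d/dx [29*sin(23x)]
= 29 * cos(23x) * d/dx(23x)
= 29 * 23 * cos(23x)
= 667 * cos(23x)
Evaluate at x = 0:
= 667 * cos(0)
= 667 * 1
= 667

667


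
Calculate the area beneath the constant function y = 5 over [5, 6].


The area under a constant function y = 5 is a rectangle.
Width = 6 - 5 = 1
Height = 5
Area = width * height
= 1 * 5
= 5

5


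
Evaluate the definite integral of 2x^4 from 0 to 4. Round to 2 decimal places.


Find the antiderivative of 2x^4:
F(x) = 2/5 * x^5
Apply the Fundamental Theorem of Calculus:
F(4) - F(0)
= 2/5 * 4^5 - 2/5 * 0^5
= 2/5 * (1024 - 0)
= 2/5 * 1024
= 2048/5 = 409.60

409.60


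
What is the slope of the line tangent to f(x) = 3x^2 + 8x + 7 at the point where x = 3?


The slope of the tangent line equals f'(x) at the point.
f(x) = 3x^2 + 8x + 7
f'(x) = 6x + 8
At x = 3:
f'(3) = 6 * 3 + 8
= 18 + 8
= 26

26


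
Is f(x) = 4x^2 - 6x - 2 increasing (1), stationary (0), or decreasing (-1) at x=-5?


Compute f'(x) to determine behavior:
f'(x) = 8x - 6
f'(-5) = 8 * (-5) - 6
= -40 - 6
= -46
Since f'(-5) < 0, the function is decreasing (-1)

-1


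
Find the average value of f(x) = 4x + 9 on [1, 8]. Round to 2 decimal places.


Average value = 1/(b-a) * integral from a to b of f(x) dx
First compute the integral of 4x + 9:
F(x) = 2x^2 + 9x
F(8) = 2 * 64 + 9 * 8 = 200
F(1) = 2 * 1 + 9 * 1 = 11
Integral = 200 - 11 = 189
Average = 189 / (8 - 1) = 189 / 7
= 27 = 27.00

27.00


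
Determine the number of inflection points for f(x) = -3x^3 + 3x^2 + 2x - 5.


Inflection points occur where f''(x) = 0 and concavity changes.
f(x) = -3x^3 + 3x^2 + 2x - 5
f'(x) = -9x^2 + 6x + 2
f''(x) = -18x + 6
Set f''(x) = 0:
-18x + 6 = 0
x = -6 / (-18) = 1/3
Since f''(x) is linear (degree 1), it changes sign at this point.
Therefore there is exactly 1 inflection point.

1


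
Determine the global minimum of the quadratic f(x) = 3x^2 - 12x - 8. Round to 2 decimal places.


For a quadratic f(x) = ax^2 + bx + c with a > 0, the minimum is at the vertex.
Vertex x-coordinate: x = -b/(2a)
x = -(-12) / (2 * 3)
x = 12/6 = 2
Substitute back to find the minimum value:
f(2) = 3 * 2^2 - 12 * 2 - 8
= 12 - 24 - 8
= -20 = -20.00

-20.00


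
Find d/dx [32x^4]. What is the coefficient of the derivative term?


We apply the power rule: d/dx [ax^n] = a*n * x^(n-1)
d/dx [32x^4]
= 32 * 4 * x^(4-1)
= 128x^3
The coefficient is 128

128


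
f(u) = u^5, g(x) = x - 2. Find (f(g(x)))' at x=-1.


Using the chain rule: (f(g(x)))' = f'(g(x)) * g'(x)
First, find g(-1):
g(-1) = 1 * (-1) - 2 = -3
Next, f'(u) = 5u^4
And g'(x) = 1
So f'(g(-1)) * g'(-1)
= 5 * (-3)^4 * 1
= 5 * 81 * 1
= 405

405


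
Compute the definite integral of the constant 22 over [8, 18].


The integral of a constant k over [a, b] equals k * (b - a).
integral from 8 to 18 of 22 dx
= 22 * (18 - 8)
= 22 * 10
= 220

220


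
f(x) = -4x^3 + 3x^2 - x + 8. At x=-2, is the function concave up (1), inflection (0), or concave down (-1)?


Concavity is determined by the sign of f''(x).
f(x) = -4x^3 + 3x^2 - x + 8
f'(x) = -12x^2 + 6x - 1
f''(x) = -24x + 6
f''(-2) = -24 * (-2) + 6
= 48 + 6
= 54
Since f''(-2) > 0, the function is concave up (1)

1


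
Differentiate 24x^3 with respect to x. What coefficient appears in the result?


We apply the power rule: d/dx [ax^n] = a*n * x^(n-1)
d/dx [24x^3]
= 24 * 3 * x^(3-1)
= 72x^2
The coefficient is 72

72


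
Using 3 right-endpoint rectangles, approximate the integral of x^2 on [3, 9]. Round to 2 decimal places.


Right Riemann sum uses right endpoints of each subinterval.
Interval: [3, 9], n = 3
dx = (9 - 3) / 3 = 2
Right endpoints: [5, 7, 9]
f values: [25, 49, 81]
Sum = dx * (sum of f values)
= 2 * 155
= 310 = 310.00

310.00


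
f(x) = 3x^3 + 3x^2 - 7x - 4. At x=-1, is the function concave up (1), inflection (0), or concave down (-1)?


Concavity is determined by the sign of f''(x).
f(x) = 3x^3 + 3x^2 - 7x - 4
f'(x) = 9x^2 + 6x - 7
f''(x) = 18x + 6
f''(-1) = 18 * (-1) + 6
= -18 + 6
= -12
Since f''(-1) < 0, the function is concave down (-1)

-1


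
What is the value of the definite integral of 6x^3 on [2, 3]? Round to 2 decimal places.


Find the antiderivative of 6x^3:
F(x) = 6/4 * x^4
Apply the Fundamental Theorem of Calculus:
F(3) - F(2)
= 6/4 * 3^4 - 6/4 * 2^4
= 6/4 * (81 - 16)
= 6/4 * 65
= 195/2 = 97.50

97.50


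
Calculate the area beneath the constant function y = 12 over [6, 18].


The area under a constant function y = 12 is a rectangle.
Width = 18 - 6 = 12
Height = 12
Area = width * height
= 12 * 12
= 144

144


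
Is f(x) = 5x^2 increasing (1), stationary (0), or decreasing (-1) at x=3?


Compute f'(x) to determine behavior:
f'(x) = 10x
f'(3) = 10 * 3 + 0
= 30 + 0
= 30
Since f'(3) > 0, the function is increasing (1)

1


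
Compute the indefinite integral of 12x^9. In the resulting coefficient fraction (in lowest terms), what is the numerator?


Apply the power rule for integration:
integral of ax^n dx = a/(n+1) * x^(n+1) + C
integral of 12x^9 dx
= 12/10 * x^10 + C
= 6/5 * x^10 + C
The coefficient in lowest terms is 6/5, and its numerator is 6

6


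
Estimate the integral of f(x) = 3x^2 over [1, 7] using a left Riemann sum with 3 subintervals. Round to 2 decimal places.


Left Riemann sum uses left endpoints of each subinterval.
Interval: [1, 7], n = 3
dx = (7 - 1) / 3 = 2
Left endpoints: [1, 3, 5]
f values: [3, 27, 75]
Sum = dx * (sum of f values)
= 2 * 105
= 210 = 210.00

210.00


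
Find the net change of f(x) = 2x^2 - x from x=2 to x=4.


Net change = f(b) - f(a)
f(x) = 2x^2 - x
Compute f(4):
f(4) = 2 * 4^2 - 1 * 4 + 0
= 32 - 4 + 0
= 28
Compute f(2):
f(2) = 2 * 2^2 - 1 * 2 + 0
= 8 - 2 + 0
= 6
Net change = 28 - 6 = 22

22


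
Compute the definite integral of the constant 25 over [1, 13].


The integral of a constant k over [a, b] equals k * (b - a).
integral from 1 to 13 of 25 dx
= 25 * (13 - 1)
= 25 * 12
= 300

300


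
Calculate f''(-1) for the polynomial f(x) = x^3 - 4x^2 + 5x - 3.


First derivative:
f'(x) = 3x^2 - 8x + 5
Second derivative:
f''(x) = 6x - 8
Substitute x = -1:
f''(-1) = 6 * (-1) - 8
= -6 - 8
= -14

-14


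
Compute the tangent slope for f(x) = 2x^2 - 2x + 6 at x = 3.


The slope of the tangent line equals f'(x) at the point.
f(x) = 2x^2 - 2x + 6
f'(x) = 4x - 2
At x = 3:
f'(3) = 4 * 3 - 2
= 12 - 2
= 10

10


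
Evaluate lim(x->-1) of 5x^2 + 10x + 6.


Since polynomials are continuous, we use direct substitution.
lim(x->-1) of 5x^2 + 10x + 6
= 5 * (-1)^2 + 10 * (-1) + 6
= 5 - 10 + 6
= 1

1


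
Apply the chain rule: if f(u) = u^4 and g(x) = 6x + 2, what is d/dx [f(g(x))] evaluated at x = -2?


Using the chain rule: (f(g(x)))' = f'(g(x)) * g'(x)
First, find g(-2):
g(-2) = 6 * (-2) + 2 = -10
Next, f'(u) = 4u^3
And g'(x) = 6
So f'(g(-2)) * g'(-2)
= 4 * (-10)^3 * 6
= 4 * (-1000) * 6
= -24000

-24000


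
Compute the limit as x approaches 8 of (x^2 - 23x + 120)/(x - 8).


Direct substitution gives 0/0, so we factor the numerator.
Factor: (x^2 - 23x + 120) = (x - 8)(x - 15)
Cancel the common factor (x - 8):
(x^2 - 23x + 120)/(x - 8) = (x - 15)
Now substitute x = 8:
= (8) - (15) = -7

-7


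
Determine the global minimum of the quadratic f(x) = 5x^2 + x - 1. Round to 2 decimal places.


For a quadratic f(x) = ax^2 + bx + c with a > 0, the minimum is at the vertex.
Vertex x-coordinate: x = -b/(2a)
x = -(1) / (2 * 5)
x = -1/10
Substitute back to find the minimum value:
f(-1/10) = 5 * (-1/10)^2 + 1 * (-1/10) - 1
= 1/20 - 1/10 - 1
= -21/20 = -1.05

-1.05


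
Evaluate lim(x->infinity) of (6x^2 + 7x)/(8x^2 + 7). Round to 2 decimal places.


For limits at infinity with equal-degree polynomials,
we compare leading coefficients.
Numerator leading term: 6x^2
Denominator leading term: 8x^2
Divide both by x^2:
lim = (6 + 7/x) / (8 + 7/x^2)
As x -> infinity, the 1/x and 1/x^2 terms vanish:
= 6/8 = 3/4 = 0.75

0.75


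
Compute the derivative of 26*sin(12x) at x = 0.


Apply the chain rule to differentiate 26*sin(12x):
d/dx [26*sin(12x)]
= 26 * cos(12x) * d/dx(12x)
= 26 * 12 * cos(12x)
= 312 * cos(12x)
Evaluate at x = 0:
= 312 * cos(0)
= 312 * 1
= 312

312


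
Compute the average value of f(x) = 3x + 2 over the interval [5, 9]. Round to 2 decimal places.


Average value = 1/(b-a) * integral from a to b of f(x) dx
First compute the integral of 3x + 2:
F(x) = (3/2)x^2 + 2x
F(9) = 3/2 * 81 + 2 * 9 = 279/2
F(5) = 3/2 * 25 + 2 * 5 = 95/2
Integral = 279/2 - 95/2 = 92
Average = 92 / (9 - 5) = 92 / 4
= 23 = 23.00

23.00


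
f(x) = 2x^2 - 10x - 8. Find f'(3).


Differentiate term by term using power and sum rules:
f(x) = 2x^2 - 10x - 8
f'(x) = 4x - 10
Substitute x = 3:
f'(3) = 4 * 3 - 10
= 12 - 10
= 2

2


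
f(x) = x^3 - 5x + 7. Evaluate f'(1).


Differentiate f(x) = x^3 - 5x + 7 term by term:
f'(x) = 3x^2 - 5
Substitute x = 1:
f'(1) = 3 * 1^2 + 0 * 1 - 5
= 3 + 0 - 5
= -2

-2


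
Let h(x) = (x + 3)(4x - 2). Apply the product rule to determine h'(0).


Let u(x) = x + 3 and v(x) = 4x - 2
u'(x) = 1
v'(x) = 4
Product rule: h'(x) = u'(x)*v(x) + u(x)*v'(x)
= 1 * (4x - 2) + (x + 3) * 4
At x = 0:
u(0) = 1 * 0 + 3 = 3
v(0) = 4 * 0 - 2 = -2
h'(0) = 1 * (-2) + 3 * 4
= -2 + 12
= 10

10


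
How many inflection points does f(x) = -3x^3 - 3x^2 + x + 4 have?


Inflection points occur where f''(x) = 0 and concavity changes.
f(x) = -3x^3 - 3x^2 + x + 4
f'(x) = -9x^2 - 6x + 1
f''(x) = -18x - 6
Set f''(x) = 0:
-18x - 6 = 0
x = 6 / (-18) = -1/3
Since f''(x) is linear (degree 1), it changes sign at this point.
Therefore there is exactly 1 inflection point.

1


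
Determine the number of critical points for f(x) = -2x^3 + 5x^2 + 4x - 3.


Find where f'(x) = 0:
f(x) = -2x^3 + 5x^2 + 4x - 3
f'(x) = -6x^2 + 10x + 4
This is a quadratic in x. Use the discriminant to count real roots.
Discriminant = (10)^2 - 4 * (-6) * 4
= 100 - (-96)
= 196
Since discriminant > 0, f'(x) = 0 has 2 real solutions.
Number of critical points: 2

2


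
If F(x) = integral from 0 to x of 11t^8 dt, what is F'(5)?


By the Fundamental Theorem of Calculus (Part 1):
If F(x) = integral from 0 to x of f(t) dt, then F'(x) = f(x)
Here f(t) = 11t^8
So F'(x) = 11x^8
Evaluate at x = 5:
F'(5) = 11 * 5^8
= 11 * 390625
= 4296875

4296875


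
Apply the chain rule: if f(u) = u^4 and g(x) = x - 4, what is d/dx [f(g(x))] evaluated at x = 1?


Using the chain rule: (f(g(x)))' = f'(g(x)) * g'(x)
First, find g(1):
g(1) = 1 * 1 - 4 = -3
Next, f'(u) = 4u^3
And g'(x) = 1
So f'(g(1)) * g'(1)
= 4 * (-3)^3 * 1
= 4 * (-27) * 1
= -108

-108


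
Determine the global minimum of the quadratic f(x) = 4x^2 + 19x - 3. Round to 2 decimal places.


For a quadratic f(x) = ax^2 + bx + c with a > 0, the minimum is at the vertex.
Vertex x-coordinate: x = -b/(2a)
x = -(19) / (2 * 4)
x = -19/8
Substitute back to find the minimum value:
f(-19/8) = 4 * (-19/8)^2 + 19 * (-19/8) - 3
= 361/16 - 361/8 - 3
= -409/16 ≈ -25.56

-25.56


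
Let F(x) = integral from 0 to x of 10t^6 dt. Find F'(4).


By the Fundamental Theorem of Calculus (Part 1):
If F(x) = integral from 0 to x of f(t) dt, then F'(x) = f(x)
Here f(t) = 10t^6
So F'(x) = 10x^6
Evaluate at x = 4:
F'(4) = 10 * 4^6
= 10 * 4096
= 40960

40960


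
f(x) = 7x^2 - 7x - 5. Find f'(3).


Differentiate term by term using power and sum rules:
f(x) = 7x^2 - 7x - 5
f'(x) = 14x - 7
Substitute x = 3:
f'(3) = 14 * 3 - 7
= 42 - 7
= 35

35


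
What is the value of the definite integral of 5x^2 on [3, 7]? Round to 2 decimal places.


Find the antiderivative of 5x^2:
F(x) = 5/3 * x^3
Apply the Fundamental Theorem of Calculus:
F(7) - F(3)
= 5/3 * 7^3 - 5/3 * 3^3
= 5/3 * (343 - 27)
= 5/3 * 316
= 1580/3 ≈ 526.67

526.67


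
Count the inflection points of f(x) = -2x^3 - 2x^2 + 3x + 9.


Inflection points occur where f''(x) = 0 and concavity changes.
f(x) = -2x^3 - 2x^2 + 3x + 9
f'(x) = -6x^2 - 4x + 3
f''(x) = -12x - 4
Set f''(x) = 0:
-12x - 4 = 0
x = 4 / (-12) = -1/3
Since f''(x) is linear (degree 1), it changes sign at this point.
Therefore there is exactly 1 inflection point.

1


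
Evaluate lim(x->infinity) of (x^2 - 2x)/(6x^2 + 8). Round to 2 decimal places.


For limits at infinity with equal-degree polynomials,
we compare leading coefficients.
Numerator leading term: x^2
Denominator leading term: 6x^2
Divide both by x^2:
lim = (1 - 2/x) / (6 + 8/x^2)
As x -> infinity, the 1/x and 1/x^2 terms vanish:
= 1/6 ≈ 0.17

0.17


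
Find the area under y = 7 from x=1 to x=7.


The area under a constant function y = 7 is a rectangle.
Width = 7 - 1 = 6
Height = 7
Area = width * height
= 6 * 7
= 42

42


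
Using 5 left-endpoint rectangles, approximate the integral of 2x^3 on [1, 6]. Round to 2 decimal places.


Left Riemann sum uses left endpoints of each subinterval.
Interval: [1, 6], n = 5
dx = (6 - 1) / 5 = 1
Left endpoints: [1, 2, 3, 4, 5]
f values: [2, 16, 54, 128, 250]
Sum = dx * (sum of f values)
= 1 * 450
= 450 = 450.00

450.00


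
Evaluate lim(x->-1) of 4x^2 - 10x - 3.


Since polynomials are continuous, we use direct substitution.
lim(x->-1) of 4x^2 - 10x - 3
= 4 * (-1)^2 - 10 * (-1) - 3
= 4 + 10 - 3
= 11

11


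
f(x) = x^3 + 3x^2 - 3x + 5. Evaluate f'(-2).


Differentiate f(x) = x^3 + 3x^2 - 3x + 5 term by term:
f'(x) = 3x^2 + 6x - 3
Substitute x = -2:
f'(-2) = 3 * (-2)^2 + 6 * (-2) - 3
= 12 - 12 - 3
= -3

-3


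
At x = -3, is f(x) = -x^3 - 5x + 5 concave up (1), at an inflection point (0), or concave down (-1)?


Concavity is determined by the sign of f''(x).
f(x) = -x^3 - 5x + 5
f'(x) = -3x^2 - 5
f''(x) = -6x
f''(-3) = -6 * (-3) + 0
= 18 + 0
= 18
Since f''(-3) > 0, the function is concave up (1)

1


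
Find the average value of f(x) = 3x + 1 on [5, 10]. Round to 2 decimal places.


Average value = 1/(b-a) * integral from a to b of f(x) dx
First compute the integral of 3x + 1:
F(x) = (3/2)x^2 + x
F(10) = 3/2 * 100 + 1 * 10 = 160
F(5) = 3/2 * 25 + 1 * 5 = 85/2
Integral = 160 - 85/2 = 235/2
Average = (235/2) / (10 - 5) = (235/2) / 5
= 47/2 = 23.50

23.50


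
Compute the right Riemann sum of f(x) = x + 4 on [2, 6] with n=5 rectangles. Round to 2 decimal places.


Right Riemann sum uses right endpoints of each subinterval.
Interval: [2, 6], n = 5
dx = (6 - 2) / 5 = 4/5
Right endpoints: [14/5, 18/5, 22/5, 26/5, 6]
f values: [34/5, 38/5, 42/5, 46/5, 10]
Sum = dx * (sum of f values)
= 4/5 * 42
= 168/5 = 33.60

33.60


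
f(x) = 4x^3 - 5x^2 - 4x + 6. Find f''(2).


First derivative:
f'(x) = 12x^2 - 10x - 4
Second derivative:
f''(x) = 24x - 10
Substitute x = 2:
f''(2) = 24 * 2 - 10
= 48 - 10
= 38

38


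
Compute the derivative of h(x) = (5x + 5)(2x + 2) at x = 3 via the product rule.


Let u(x) = 5x + 5 and v(x) = 2x + 2
u'(x) = 5
v'(x) = 2
Product rule: h'(x) = u'(x)*v(x) + u(x)*v'(x)
= 5 * (2x + 2) + (5x + 5) * 2
At x = 3:
u(3) = 5 * 3 + 5 = 20
v(3) = 2 * 3 + 2 = 8
h'(3) = 5 * 8 + 20 * 2
= 40 + 40
= 80

80


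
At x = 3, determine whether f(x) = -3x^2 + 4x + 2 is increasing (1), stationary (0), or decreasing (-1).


Compute f'(x) to determine behavior:
f'(x) = -6x + 4
f'(3) = -6 * 3 + 4
= -18 + 4
= -14
Since f'(3) < 0, the function is decreasing (-1)

-1
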